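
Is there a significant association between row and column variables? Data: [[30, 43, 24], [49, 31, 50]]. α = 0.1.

χ² = 11.088. df = 2, critical = 4.605. Reject H₀. Variables are dependent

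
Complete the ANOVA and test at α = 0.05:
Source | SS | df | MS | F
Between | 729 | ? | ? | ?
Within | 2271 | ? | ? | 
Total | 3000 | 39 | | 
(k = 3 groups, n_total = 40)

df_between = 2, df_within = 37. MS_between = 364.5, MS_within = 61.38. F = 5.939, F_crit ≈ 3.252. Reject H₀.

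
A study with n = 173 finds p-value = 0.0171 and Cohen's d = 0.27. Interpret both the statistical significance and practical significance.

Statistically significant (p = 0.0171 < 0.05). Cohen's d = 0.27 indicates a small effect size. Both statistical and practical significance should be considered.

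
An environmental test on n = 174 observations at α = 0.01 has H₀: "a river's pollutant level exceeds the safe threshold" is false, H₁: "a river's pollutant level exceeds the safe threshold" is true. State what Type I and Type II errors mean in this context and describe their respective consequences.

Type I (false positive): concluding that a river's pollutant level exceeds the safe threshold when it is not — shutting down a compliant factory unnecessarily. Type II (false negative): failing to conclude that a river's pollutant level exceeds the safe threshold when it is — allowing unsafe pollution to continue. Which is costlier depends on domain priorities and is a judgement call rather than a statistical fact.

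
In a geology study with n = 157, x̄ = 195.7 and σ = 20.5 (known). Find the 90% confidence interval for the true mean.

CI = x̄ ± z*(σ/√n) = 195.7 ± 1.645(20.5/√157) = 195.7 ± 2.69 = (193.01, 198.39)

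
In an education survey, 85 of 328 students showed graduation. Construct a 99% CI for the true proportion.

p̂ = 0.259. CI = p̂ ± z*√(p̂(1-p̂)/n) = (0.197, 0.321)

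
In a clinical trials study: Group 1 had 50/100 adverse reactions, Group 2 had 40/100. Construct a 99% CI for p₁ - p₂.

p̂₁ = 0.5, p̂₂ = 0.4. Difference = 0.1. CI = (-0.08, 0.28)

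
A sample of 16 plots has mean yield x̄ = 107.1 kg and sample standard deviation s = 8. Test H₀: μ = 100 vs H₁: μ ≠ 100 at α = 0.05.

t = (x̄ - μ₀)/(s/√n) = (107.1 - 100)/(8/√16) = 3.55. df = 15, critical t = ±2.131. Reject H₀.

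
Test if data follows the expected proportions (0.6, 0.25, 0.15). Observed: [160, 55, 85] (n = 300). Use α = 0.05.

Expected: [180.0, 75.0, 45.0]. χ² = 43.111. df = 2, critical = 5.991. Reject H₀.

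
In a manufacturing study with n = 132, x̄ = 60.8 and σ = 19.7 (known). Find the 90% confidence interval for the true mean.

CI = x̄ ± z*(σ/√n) = 60.8 ± 1.645(19.7/√132) = 60.8 ± 2.82 = (57.98, 63.62)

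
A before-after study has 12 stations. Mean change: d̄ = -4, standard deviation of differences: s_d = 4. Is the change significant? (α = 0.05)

t = d̄/(s_d/√n) = -4/(4/√12) = -3.464. df = 11, critical t = ±2.201. Reject H₀.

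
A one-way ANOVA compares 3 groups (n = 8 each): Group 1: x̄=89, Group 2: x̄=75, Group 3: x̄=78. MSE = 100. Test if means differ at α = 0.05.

Grand mean = 80.67. SS_between = 869.33, MS_between = 434.67. F = 4.347, F_crit ≈ 3.467. Reject H₀.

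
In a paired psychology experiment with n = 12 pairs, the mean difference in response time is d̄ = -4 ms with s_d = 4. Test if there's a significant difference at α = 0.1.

t = d̄/(s_d/√n) = -4/(4/√12) = -3.464. df = 11, critical t = ±1.796. Reject H₀.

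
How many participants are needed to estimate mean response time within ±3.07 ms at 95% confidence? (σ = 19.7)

n = (z*σ/E)² = (1.96×19.7/3.07)² = 158.2 → n = 159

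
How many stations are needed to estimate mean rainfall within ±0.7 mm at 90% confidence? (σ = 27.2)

n = (z*σ/E)² = (1.645×27.2/0.7)² = 4085.8 → n = 4086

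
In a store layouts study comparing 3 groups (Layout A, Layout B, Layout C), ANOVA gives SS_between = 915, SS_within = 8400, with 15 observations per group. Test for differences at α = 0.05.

df_between = 2, df_within = 42. F = MS_between/MS_within = 457.5/200.0 = 2.288. F_crit ≈ 3.22. Fail to reject H₀.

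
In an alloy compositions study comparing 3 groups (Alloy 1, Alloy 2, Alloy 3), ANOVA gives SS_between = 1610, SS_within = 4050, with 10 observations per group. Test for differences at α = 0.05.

df_between = 2, df_within = 27. F = MS_between/MS_within = 805.0/150.0 = 5.367. F_crit ≈ 3.354. Reject H₀. At least one mean differs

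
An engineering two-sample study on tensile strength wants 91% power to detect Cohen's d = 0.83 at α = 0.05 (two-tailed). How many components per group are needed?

z_{α/2} = 1.96, z_β = Φ⁻¹(0.91) = 1.341. For large effect (d = 0.83): n per group = 2(z_{α/2} + z_β)²/d² = 2(1.96 + 1.341)²/0.83² = 31.6 → 32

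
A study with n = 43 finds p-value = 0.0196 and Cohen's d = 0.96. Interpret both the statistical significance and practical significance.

Statistically significant (p = 0.0196 < 0.05). Cohen's d = 0.96 indicates a large effect size. Both statistical and practical significance should be considered.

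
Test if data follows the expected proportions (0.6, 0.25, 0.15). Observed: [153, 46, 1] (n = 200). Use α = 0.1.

Expected: [120.0, 50.0, 30.0]. χ² = 37.428. df = 2, critical = 4.605. Reject H₀.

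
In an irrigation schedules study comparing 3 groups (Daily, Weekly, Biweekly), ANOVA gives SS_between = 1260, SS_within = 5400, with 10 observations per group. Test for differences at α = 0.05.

df_between = 2, df_within = 27. F = MS_between/MS_within = 630.0/200.0 = 3.15. F_crit ≈ 3.354. Fail to reject H₀.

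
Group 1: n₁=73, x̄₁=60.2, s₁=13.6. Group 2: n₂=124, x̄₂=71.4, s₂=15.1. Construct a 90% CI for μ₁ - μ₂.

Difference = -11.2. SE = √(13.6²/73 + 15.1²/124) = 2.091. CI = (-14.64, -7.76)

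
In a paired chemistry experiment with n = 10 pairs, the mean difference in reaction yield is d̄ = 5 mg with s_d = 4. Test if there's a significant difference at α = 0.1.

t = d̄/(s_d/√n) = 5/(4/√10) = 3.953. df = 9, critical t = ±1.833. Reject H₀.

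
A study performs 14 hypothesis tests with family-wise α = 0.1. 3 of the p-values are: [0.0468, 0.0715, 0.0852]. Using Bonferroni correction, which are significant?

Bonferroni α = 0.1/14 = 0.00714. None of the given p-values are significant.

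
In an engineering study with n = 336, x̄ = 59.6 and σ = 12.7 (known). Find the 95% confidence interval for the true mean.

CI = x̄ ± z*(σ/√n) = 59.6 ± 1.96(12.7/√336) = 59.6 ± 1.36 = (58.24, 60.96)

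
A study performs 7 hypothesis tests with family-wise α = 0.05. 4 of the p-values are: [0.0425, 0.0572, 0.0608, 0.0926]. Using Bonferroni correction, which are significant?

Bonferroni α = 0.05/7 = 0.00714. None of the given p-values are significant.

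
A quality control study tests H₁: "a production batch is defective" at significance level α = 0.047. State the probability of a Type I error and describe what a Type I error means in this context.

P(Type I error) = α = 0.047. A Type I error is rejecting H₀ when H₀ is actually true (false positive) — here, concluding that a production batch is defective when in fact this is not the case. Consequence: scrapping a good batch — wasted material and cost for no reason.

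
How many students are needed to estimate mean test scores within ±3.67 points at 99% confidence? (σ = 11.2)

n = (z*σ/E)² = (2.576×11.2/3.67)² = 61.8 → n = 62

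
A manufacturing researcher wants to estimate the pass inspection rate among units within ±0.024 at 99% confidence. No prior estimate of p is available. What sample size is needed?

Conservative approach: use p = 0.5 (maximizes p(1-p) = 0.25). n = z²(0.25)/E² = 2.576²×0.25/0.024² = 2880.1 → n = 2881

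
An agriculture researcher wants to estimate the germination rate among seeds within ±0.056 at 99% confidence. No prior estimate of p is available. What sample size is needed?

Conservative approach: use p = 0.5 (maximizes p(1-p) = 0.25). n = z²(0.25)/E² = 2.576²×0.25/0.056² = 529.0 → n = 529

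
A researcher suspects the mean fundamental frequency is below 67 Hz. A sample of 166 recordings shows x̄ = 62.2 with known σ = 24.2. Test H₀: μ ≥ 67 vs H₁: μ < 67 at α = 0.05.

z = -2.556. Critical value: -1.645. Reject H₀.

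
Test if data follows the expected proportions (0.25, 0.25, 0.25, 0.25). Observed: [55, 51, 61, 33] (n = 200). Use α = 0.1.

Expected: [50.0, 50.0, 50.0, 50.0]. χ² = 8.72. df = 3, critical = 6.251. Reject H₀.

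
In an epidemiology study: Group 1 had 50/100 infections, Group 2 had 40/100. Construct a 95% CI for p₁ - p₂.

p̂₁ = 0.5, p̂₂ = 0.4. Difference = 0.1. CI = (-0.037, 0.237)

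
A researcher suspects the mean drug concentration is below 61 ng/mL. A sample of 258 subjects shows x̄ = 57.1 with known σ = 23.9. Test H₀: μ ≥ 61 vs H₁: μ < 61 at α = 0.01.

z = -2.621. Critical value: -2.33. Reject H₀.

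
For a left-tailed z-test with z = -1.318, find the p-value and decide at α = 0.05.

p = P(Z < -1.318) = Φ(-1.318) ≈ 0.0938. Since p ≥ 0.05, fail to reject H₀ (not significant) at α = 0.05.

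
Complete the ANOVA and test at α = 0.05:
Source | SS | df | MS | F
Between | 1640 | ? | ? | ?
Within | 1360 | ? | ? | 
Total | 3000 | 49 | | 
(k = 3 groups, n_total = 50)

df_between = 2, df_within = 47. MS_between = 820.0, MS_within = 28.94. F = 28.338, F_crit ≈ 3.195. Reject H₀.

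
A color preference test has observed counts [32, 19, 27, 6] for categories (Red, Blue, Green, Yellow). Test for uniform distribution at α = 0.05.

Expected = 21 each. χ² = Σ(O-E)²/E = 18.381. df = 3, critical value = 7.815. Reject H₀.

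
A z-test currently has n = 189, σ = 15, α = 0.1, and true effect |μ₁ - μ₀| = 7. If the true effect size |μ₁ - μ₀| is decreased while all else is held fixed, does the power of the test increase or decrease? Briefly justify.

Power decreases: a smaller true effect decreases the non-centrality λ = |μ₁ - μ₀|/(σ/√n).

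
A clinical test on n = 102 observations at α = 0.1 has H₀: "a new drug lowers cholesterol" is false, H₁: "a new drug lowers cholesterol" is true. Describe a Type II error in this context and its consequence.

Type II error: failing to reject H₀ when it is false — concluding that a new drug lowers cholesterol is not supported when in fact it is. Consequence: shelving an effective drug — patients miss out on a treatment that would have helped.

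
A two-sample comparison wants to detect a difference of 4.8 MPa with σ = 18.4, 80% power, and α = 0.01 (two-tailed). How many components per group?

n per group = 2(z_α/2 + z_β)²σ²/d² = 2×(2.576 + 0.84)²×18.4²/4.8² = 342.9 → n = 343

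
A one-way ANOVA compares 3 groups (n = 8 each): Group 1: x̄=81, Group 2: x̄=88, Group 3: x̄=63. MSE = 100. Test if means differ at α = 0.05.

Grand mean = 77.33. SS_between = 2661.33, MS_between = 1330.67. F = 13.307, F_crit ≈ 3.467. Reject H₀.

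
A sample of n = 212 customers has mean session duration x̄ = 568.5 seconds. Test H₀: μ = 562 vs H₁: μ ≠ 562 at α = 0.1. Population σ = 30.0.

z = (x̄ - μ₀)/(σ/√n) = (568.5 - 562)/(30.0/√212) = 3.155. Critical value: ±1.645. Since |3.155| > 1.645, Reject H₀.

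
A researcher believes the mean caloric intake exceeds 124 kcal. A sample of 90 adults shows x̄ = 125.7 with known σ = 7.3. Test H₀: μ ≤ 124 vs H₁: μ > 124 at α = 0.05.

z = 2.209. Critical value: 1.645. Reject H₀.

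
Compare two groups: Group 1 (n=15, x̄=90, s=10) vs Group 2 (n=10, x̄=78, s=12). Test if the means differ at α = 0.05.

Pooled sp = 10.83. t = 2.715, df = 23. Critical t = ±2.069. Reject H₀.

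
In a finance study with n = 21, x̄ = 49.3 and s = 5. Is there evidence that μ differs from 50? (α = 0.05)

t = (x̄ - μ₀)/(s/√n) = (49.3 - 50)/(5/√21) = -0.642. df = 20, critical t = ±2.086. Fail to reject H₀.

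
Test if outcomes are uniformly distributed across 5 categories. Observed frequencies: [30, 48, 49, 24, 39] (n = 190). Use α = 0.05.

Expected = 38 each. χ² = Σ(O-E)²/E = 12.684. df = 4, critical value = 9.488. Reject H₀.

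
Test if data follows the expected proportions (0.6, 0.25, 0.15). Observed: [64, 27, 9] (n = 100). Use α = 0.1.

Expected: [60.0, 25.0, 15.0]. χ² = 2.827. df = 2, critical = 4.605. Fail to reject H₀.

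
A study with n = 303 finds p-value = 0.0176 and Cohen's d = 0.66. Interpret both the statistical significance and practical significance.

Statistically significant (p = 0.0176 < 0.05). Cohen's d = 0.66 indicates a medium effect size. Both statistical and practical significance should be considered.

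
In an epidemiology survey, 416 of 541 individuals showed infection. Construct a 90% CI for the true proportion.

p̂ = 0.769. CI = p̂ ± z*√(p̂(1-p̂)/n) = (0.739, 0.799)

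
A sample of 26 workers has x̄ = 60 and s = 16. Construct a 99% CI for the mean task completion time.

CI = x̄ ± t*(s/√n) = 60 ± 2.787(16/√26) = (51.25, 68.75)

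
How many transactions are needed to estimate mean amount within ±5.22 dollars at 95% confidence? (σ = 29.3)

n = (z*σ/E)² = (1.96×29.3/5.22)² = 121.03 → n = 122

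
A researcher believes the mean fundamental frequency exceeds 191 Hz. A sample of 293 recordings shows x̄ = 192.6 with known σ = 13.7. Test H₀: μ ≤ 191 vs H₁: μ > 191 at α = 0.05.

z = 1.999. Critical value: 1.645. Reject H₀.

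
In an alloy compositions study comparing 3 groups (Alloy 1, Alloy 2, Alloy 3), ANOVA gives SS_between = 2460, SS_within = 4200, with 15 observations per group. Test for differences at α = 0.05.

df_between = 2, df_within = 42. F = MS_between/MS_within = 1230.0/100.0 = 12.3. F_crit ≈ 3.22. Reject H₀. At least one mean differs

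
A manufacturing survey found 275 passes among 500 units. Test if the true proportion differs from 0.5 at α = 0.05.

p̂ = 0.55, p₀ = 0.5. z = (p̂ - p₀)/√(p₀(1-p₀)/n) = 2.236. Critical: ±1.96. Reject H₀.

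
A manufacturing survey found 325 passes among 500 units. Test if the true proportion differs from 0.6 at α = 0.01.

p̂ = 0.65, p₀ = 0.6. z = (p̂ - p₀)/√(p₀(1-p₀)/n) = 2.282. Critical: ±2.576. Fail to reject H₀.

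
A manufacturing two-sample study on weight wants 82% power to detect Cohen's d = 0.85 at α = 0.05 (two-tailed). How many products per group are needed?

z_{α/2} = 1.96, z_β = Φ⁻¹(0.82) = 0.915. For large effect (d = 0.85): n per group = 2(z_{α/2} + z_β)²/d² = 2(1.96 + 0.915)²/0.85² = 22.9 → 23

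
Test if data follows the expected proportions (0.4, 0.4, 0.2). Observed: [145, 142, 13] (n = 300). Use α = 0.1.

Expected: [120.0, 120.0, 60.0]. χ² = 46.058. df = 2, critical = 4.605. Reject H₀.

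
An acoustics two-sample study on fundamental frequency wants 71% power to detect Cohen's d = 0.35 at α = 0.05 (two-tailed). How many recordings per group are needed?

z_{α/2} = 1.96, z_β = Φ⁻¹(0.71) = 0.553. For small effect (d = 0.35): n per group = 2(z_{α/2} + z_β)²/d² = 2(1.96 + 0.553)²/0.35² = 103.1 → 104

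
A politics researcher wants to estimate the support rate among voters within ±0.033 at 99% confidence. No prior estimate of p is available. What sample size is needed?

Conservative approach: use p = 0.5 (maximizes p(1-p) = 0.25). n = z²(0.25)/E² = 2.576²×0.25/0.033² = 1523.4 → n = 1524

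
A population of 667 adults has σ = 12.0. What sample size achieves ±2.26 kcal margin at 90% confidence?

Without FPC: n₀ = (1.645×12.0/2.26)² = 76.292. With FPC: n = n₀N/(n₀+N-1) = 68.6 → n = 69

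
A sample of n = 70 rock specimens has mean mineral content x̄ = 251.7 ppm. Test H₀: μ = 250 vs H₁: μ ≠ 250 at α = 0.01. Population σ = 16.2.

z = (x̄ - μ₀)/(σ/√n) = (251.7 - 250)/(16.2/√70) = 0.878. Critical value: ±2.576. Since |0.878| ≤ 2.576, Fail to reject H₀.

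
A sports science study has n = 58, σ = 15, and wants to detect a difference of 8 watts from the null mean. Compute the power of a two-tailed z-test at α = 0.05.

SE = σ/√n = 15/√58 = 1.97. Non-centrality λ = d/SE = 8/1.97 = 4.062. Power ≈ Φ(λ - z_{α/2}) = Φ(4.062 - 1.96) = Φ(2.102) = 0.982.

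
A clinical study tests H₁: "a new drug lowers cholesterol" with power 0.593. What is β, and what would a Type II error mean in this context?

β = 1 - power = 1 - 0.593 = 0.407. A Type II error is failing to reject H₀ when H₀ is false (false negative) — here, failing to conclude that a new drug lowers cholesterol when in fact it is true. Consequence: shelving an effective drug — patients miss out on a treatment that would have helped.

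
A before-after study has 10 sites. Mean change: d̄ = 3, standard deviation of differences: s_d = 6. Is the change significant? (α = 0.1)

t = d̄/(s_d/√n) = 3/(6/√10) = 1.581. df = 9, critical t = ±1.833. Fail to reject H₀.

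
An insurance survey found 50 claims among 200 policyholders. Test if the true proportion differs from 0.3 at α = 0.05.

p̂ = 0.25, p₀ = 0.3. z = (p̂ - p₀)/√(p₀(1-p₀)/n) = -1.543. Critical: ±1.96. Fail to reject H₀.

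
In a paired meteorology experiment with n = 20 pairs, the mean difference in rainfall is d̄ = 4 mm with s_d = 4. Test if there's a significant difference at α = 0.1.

t = d̄/(s_d/√n) = 4/(4/√20) = 4.472. df = 19, critical t = ±1.729. Reject H₀.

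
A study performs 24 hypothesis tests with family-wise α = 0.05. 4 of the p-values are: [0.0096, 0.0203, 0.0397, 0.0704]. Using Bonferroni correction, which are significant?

Bonferroni α = 0.05/24 = 0.00208. None of the given p-values are significant.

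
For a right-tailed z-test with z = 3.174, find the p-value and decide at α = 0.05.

p = P(Z > 3.174) = 1 - Φ(3.174) ≈ 0.0008. Since p < 0.05, reject H₀ (significant) at α = 0.05.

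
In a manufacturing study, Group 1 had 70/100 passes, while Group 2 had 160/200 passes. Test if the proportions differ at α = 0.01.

p̂₁ = 0.7, p̂₂ = 0.8, pooled p̂ = 0.767. z = -1.93. Critical: ±2.576. Fail to reject H₀.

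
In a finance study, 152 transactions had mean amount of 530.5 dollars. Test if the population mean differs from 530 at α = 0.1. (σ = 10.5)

z = (x̄ - μ₀)/(σ/√n) = (530.5 - 530)/(10.5/√152) = 0.587. Critical value: ±1.645. Since |0.587| ≤ 1.645, Fail to reject H₀.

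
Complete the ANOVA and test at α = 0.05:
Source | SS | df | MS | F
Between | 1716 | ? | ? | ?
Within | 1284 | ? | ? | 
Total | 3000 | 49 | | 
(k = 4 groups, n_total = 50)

df_between = 3, df_within = 46. MS_between = 572.0, MS_within = 27.91. F = 20.492, F_crit ≈ 2.807. Reject H₀.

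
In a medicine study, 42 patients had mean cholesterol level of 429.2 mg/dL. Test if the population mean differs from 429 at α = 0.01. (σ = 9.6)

z = (x̄ - μ₀)/(σ/√n) = (429.2 - 429)/(9.6/√42) = 0.135. Critical value: ±2.576. Since |0.135| ≤ 2.576, Fail to reject H₀.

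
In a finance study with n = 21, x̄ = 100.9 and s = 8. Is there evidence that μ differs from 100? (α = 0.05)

t = (x̄ - μ₀)/(s/√n) = (100.9 - 100)/(8/√21) = 0.516. df = 20, critical t = ±2.086. Fail to reject H₀.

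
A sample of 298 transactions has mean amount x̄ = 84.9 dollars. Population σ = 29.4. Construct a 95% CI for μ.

CI = x̄ ± z*(σ/√n) = 84.9 ± 1.96(29.4/√298) = 84.9 ± 3.34 = (81.56, 88.24)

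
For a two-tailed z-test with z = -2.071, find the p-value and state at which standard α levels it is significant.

p = 2·P(Z > |-2.071|) = 2·(1 - Φ(2.071)) ≈ 0.0384. Significant at α = 0.1; Significant at α = 0.05.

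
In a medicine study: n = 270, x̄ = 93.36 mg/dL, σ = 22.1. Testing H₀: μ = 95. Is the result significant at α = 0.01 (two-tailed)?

z = (93.36 - 95)/(22.1/√270) = -1.219. Since |z| ≤ 2.576, not significant at α = 0.01.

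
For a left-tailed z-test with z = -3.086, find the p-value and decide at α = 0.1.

p = P(Z < -3.086) = Φ(-3.086) ≈ 0.001. Since p < 0.1, reject H₀ (significant) at α = 0.1.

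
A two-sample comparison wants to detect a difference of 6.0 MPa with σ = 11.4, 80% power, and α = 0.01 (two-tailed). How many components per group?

n per group = 2(z_α/2 + z_β)²σ²/d² = 2×(2.576 + 0.84)²×11.4²/6.0² = 84.3 → n = 85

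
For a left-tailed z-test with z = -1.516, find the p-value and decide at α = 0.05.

p = P(Z < -1.516) = Φ(-1.516) ≈ 0.0648. Since p ≥ 0.05, fail to reject H₀ (not significant) at α = 0.05.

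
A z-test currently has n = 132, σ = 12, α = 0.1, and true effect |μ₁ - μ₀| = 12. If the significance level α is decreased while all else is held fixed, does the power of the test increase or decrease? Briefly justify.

Power decreases: a smaller α raises the critical value, so less of the H₁ sampling distribution falls in the rejection region.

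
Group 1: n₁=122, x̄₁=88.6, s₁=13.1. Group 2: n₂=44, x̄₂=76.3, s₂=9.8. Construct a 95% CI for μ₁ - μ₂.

Difference = 12.3. SE = √(13.1²/122 + 9.8²/44) = 1.895. CI = (8.59, 16.01)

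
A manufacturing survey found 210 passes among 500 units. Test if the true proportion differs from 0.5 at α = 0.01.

p̂ = 0.42, p₀ = 0.5. z = (p̂ - p₀)/√(p₀(1-p₀)/n) = -3.578. Critical: ±2.576. Reject H₀.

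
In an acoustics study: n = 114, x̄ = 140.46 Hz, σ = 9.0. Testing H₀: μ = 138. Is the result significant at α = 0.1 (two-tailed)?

z = (140.46 - 138)/(9.0/√114) = 2.918. Since |z| > 1.645, significant at α = 0.1.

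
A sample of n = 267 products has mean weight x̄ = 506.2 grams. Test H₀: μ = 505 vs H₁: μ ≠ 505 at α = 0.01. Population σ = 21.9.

z = (x̄ - μ₀)/(σ/√n) = (506.2 - 505)/(21.9/√267) = 0.895. Critical value: ±2.576. Since |0.895| ≤ 2.576, Fail to reject H₀.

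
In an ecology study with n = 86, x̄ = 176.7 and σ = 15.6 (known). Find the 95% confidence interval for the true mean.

CI = x̄ ± z*(σ/√n) = 176.7 ± 1.96(15.6/√86) = 176.7 ± 3.3 = (173.4, 180.0)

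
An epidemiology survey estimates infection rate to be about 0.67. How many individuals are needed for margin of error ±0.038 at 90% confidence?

n = z²p(1-p)/E² = 1.645²×0.67×0.33/0.038² = 414.3 → n = 415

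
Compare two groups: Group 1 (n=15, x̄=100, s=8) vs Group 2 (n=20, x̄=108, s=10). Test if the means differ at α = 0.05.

Pooled sp = 9.2. t = -2.545, df = 33. Critical t = ±2.035. Reject H₀.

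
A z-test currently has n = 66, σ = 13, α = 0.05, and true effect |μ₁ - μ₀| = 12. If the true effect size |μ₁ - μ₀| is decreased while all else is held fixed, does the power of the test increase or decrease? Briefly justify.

Power decreases: a smaller true effect decreases the non-centrality λ = |μ₁ - μ₀|/(σ/√n).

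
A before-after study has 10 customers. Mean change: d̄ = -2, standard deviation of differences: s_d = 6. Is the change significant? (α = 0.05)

t = d̄/(s_d/√n) = -2/(6/√10) = -1.054. df = 9, critical t = ±2.262. Fail to reject H₀.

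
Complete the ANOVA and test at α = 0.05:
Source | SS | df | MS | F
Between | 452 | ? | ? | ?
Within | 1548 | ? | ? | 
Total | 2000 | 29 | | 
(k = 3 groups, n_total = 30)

df_between = 2, df_within = 27. MS_between = 226.0, MS_within = 57.33. F = 3.942, F_crit ≈ 3.354. Reject H₀.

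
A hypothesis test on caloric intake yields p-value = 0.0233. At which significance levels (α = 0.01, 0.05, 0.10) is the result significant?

p = 0.0233. Significant at: α = 0.05, 0.1.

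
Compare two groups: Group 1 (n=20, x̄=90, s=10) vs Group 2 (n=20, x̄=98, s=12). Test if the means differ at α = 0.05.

Pooled sp = 11.05. t = -2.29, df = 38. Critical t = ±2.024. Reject H₀.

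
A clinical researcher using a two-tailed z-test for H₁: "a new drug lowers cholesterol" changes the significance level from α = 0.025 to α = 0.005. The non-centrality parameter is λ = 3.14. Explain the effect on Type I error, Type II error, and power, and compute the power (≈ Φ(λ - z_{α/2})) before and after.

Decreasing α from 0.025 to 0.005:
• Type I error rate decreases (α is the Type I rate by definition).
• Critical value moves from z_{α/2} = 2.241 to 2.807, so power = Φ(λ - z_{α/2}) goes from Φ(3.14 - 2.241) = 0.816 to Φ(3.14 - 2.807) = 0.63.
• Type II error rate β = 1 - power therefore increases (0.184 → 0.37).
Appropriate when false positives are costly — here, approving an ineffective drug — patients take a useless medication and may skip effective alternatives.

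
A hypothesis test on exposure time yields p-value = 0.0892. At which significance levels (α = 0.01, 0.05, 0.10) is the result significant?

p = 0.0892. Significant at: α = 0.1.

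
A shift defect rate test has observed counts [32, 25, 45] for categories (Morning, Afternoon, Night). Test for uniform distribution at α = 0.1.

Expected = 34 each. χ² = Σ(O-E)²/E = 6.059. df = 2, critical value = 4.605. Reject H₀.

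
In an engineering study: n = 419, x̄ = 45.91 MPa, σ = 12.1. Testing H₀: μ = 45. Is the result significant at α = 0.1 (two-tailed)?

z = (45.91 - 45)/(12.1/√419) = 1.539. Since |z| ≤ 1.645, not significant at α = 0.1.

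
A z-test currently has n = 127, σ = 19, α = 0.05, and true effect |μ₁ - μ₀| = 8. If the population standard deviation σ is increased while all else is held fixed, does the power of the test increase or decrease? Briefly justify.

Power decreases: a larger σ inflates the standard error σ/√n, pulling the sampling distribution under H₁ back toward the critical value.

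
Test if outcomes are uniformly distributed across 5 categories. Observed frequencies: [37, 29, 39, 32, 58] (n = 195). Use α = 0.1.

Expected = 39 each. χ² = Σ(O-E)²/E = 13.179. df = 4, critical value = 7.779. Reject H₀.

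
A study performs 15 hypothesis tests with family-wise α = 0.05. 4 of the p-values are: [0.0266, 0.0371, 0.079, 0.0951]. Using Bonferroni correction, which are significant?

Bonferroni α = 0.05/15 = 0.00333. None of the given p-values are significant.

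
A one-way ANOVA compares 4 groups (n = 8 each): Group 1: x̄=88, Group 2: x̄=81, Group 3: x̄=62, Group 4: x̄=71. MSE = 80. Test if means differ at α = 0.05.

Grand mean = 75.5. SS_between = 3112.0, MS_between = 1037.33. F = 12.967, F_crit ≈ 2.947. Reject H₀.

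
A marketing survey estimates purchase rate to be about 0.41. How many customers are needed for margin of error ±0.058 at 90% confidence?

n = z²p(1-p)/E² = 1.645²×0.41×0.59/0.058² = 194.6 → n = 195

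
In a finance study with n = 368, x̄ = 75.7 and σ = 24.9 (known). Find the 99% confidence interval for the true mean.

CI = x̄ ± z*(σ/√n) = 75.7 ± 2.576(24.9/√368) = 75.7 ± 3.34 = (72.36, 79.04)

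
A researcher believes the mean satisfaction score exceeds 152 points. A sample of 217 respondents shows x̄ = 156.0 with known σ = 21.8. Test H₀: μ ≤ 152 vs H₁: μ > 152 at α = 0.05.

z = 2.703. Critical value: 1.645. Reject H₀.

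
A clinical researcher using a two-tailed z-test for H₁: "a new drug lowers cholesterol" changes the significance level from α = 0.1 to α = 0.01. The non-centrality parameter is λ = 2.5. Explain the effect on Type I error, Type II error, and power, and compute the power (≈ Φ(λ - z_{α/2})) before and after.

Decreasing α from 0.1 to 0.01:
• Type I error rate decreases (α is the Type I rate by definition).
• Critical value moves from z_{α/2} = 1.645 to 2.576, so power = Φ(λ - z_{α/2}) goes from Φ(2.5 - 1.645) = 0.804 to Φ(2.5 - 2.576) = 0.47.
• Type II error rate β = 1 - power therefore increases (0.196 → 0.53).
Appropriate when false positives are costly — here, approving an ineffective drug — patients take a useless medication and may skip effective alternatives.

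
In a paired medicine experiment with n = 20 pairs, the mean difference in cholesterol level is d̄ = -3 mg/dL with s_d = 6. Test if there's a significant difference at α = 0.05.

t = d̄/(s_d/√n) = -3/(6/√20) = -2.236. df = 19, critical t = ±2.093. Reject H₀.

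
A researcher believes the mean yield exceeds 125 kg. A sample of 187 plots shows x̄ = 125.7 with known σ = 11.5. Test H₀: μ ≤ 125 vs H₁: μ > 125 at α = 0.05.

z = 0.832. Critical value: 1.645. Fail to reject H₀.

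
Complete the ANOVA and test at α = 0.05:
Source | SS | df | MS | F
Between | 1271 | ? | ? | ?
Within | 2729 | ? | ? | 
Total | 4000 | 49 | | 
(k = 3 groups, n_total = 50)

df_between = 2, df_within = 47. MS_between = 635.5, MS_within = 58.06. F = 10.945, F_crit ≈ 3.195. Reject H₀.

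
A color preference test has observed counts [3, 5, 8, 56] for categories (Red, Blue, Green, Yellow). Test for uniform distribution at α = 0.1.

Expected = 18 each. χ² = Σ(O-E)²/E = 107.667. df = 3, critical value = 6.251. Reject H₀.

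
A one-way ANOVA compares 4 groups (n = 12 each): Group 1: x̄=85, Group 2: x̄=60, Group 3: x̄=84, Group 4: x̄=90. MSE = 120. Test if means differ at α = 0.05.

Grand mean = 79.75. SS_between = 6489.0, MS_between = 2163.0. F = 18.025, F_crit ≈ 2.816. Reject H₀.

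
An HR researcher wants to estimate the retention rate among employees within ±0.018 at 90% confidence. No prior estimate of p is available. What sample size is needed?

Conservative approach: use p = 0.5 (maximizes p(1-p) = 0.25). n = z²(0.25)/E² = 1.645²×0.25/0.018² = 2088.0 → n = 2088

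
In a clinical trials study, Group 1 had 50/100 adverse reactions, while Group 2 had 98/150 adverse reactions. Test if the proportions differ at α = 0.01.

p̂₁ = 0.5, p̂₂ = 0.653, pooled p̂ = 0.592. z = -2.417. Critical: ±2.576. Fail to reject H₀.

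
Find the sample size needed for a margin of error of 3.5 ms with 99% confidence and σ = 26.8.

n = (z*σ/E)² = (2.576×26.8/3.5)² = 389.1 → n = 390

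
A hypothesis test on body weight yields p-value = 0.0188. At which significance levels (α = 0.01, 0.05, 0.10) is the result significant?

p = 0.0188. Significant at: α = 0.05, 0.1.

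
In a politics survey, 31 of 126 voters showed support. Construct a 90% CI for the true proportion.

p̂ = 0.246. CI = p̂ ± z*√(p̂(1-p̂)/n) = (0.183, 0.309)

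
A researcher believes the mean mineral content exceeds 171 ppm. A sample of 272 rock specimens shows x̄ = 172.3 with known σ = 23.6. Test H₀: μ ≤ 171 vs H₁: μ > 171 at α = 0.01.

z = 0.908. Critical value: 2.33. Fail to reject H₀.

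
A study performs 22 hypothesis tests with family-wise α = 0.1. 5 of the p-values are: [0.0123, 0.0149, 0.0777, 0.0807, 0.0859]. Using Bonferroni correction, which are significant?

Bonferroni α = 0.1/22 = 0.00455. None of the given p-values are significant.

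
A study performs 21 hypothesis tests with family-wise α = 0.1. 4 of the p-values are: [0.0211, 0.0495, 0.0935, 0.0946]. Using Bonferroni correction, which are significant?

Bonferroni α = 0.1/21 = 0.00476. None of the given p-values are significant.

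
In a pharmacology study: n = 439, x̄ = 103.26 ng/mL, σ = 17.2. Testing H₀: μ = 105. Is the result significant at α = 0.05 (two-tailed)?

z = (103.26 - 105)/(17.2/√439) = -2.12. Since |z| > 1.96, significant at α = 0.05.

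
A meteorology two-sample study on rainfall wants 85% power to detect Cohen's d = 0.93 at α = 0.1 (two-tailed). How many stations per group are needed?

z_{α/2} = 1.645, z_β = Φ⁻¹(0.85) = 1.036. For large effect (d = 0.93): n per group = 2(z_{α/2} + z_β)²/d² = 2(1.645 + 1.036)²/0.93² = 16.6 → 17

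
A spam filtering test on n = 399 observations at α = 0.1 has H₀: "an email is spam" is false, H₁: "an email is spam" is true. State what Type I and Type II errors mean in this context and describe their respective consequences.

Type I (false positive): concluding that an email is spam when it is not — a legitimate email is sent to the spam folder and the user misses it. Type II (false negative): failing to conclude that an email is spam when it is — a spam email lands in the inbox. Which is costlier depends on domain priorities and is a judgement call rather than a statistical fact.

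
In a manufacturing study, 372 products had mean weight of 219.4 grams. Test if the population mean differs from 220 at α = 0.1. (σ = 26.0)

z = (x̄ - μ₀)/(σ/√n) = (219.4 - 220)/(26.0/√372) = -0.445. Critical value: ±1.645. Since |-0.445| ≤ 1.645, Fail to reject H₀.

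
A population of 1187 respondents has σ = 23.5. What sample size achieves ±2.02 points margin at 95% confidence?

Without FPC: n₀ = (1.96×23.5/2.02)² = 519.93. With FPC: n = n₀N/(n₀+N-1) = 361.8 → n = 362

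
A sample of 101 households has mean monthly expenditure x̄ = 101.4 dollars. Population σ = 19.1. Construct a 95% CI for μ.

CI = x̄ ± z*(σ/√n) = 101.4 ± 1.96(19.1/√101) = 101.4 ± 3.73 = (97.67, 105.13)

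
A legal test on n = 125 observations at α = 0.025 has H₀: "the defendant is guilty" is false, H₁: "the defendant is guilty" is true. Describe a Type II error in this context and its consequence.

Type II error: failing to reject H₀ when it is false — concluding that the defendant is guilty is not supported when in fact it is. Consequence: acquitting a guilty person.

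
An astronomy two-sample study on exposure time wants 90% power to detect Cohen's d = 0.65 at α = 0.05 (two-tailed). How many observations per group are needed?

z_{α/2} = 1.96, z_β = Φ⁻¹(0.9) = 1.282. For medium effect (d = 0.65): n per group = 2(z_{α/2} + z_β)²/d² = 2(1.96 + 1.282)²/0.65² = 49.8 → 50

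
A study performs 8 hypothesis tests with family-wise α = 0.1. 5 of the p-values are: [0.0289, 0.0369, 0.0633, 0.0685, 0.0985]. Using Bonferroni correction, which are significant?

Bonferroni α = 0.1/8 = 0.0125. None of the given p-values are significant.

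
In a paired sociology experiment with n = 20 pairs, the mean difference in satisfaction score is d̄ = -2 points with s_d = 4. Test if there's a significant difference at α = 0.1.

t = d̄/(s_d/√n) = -2/(4/√20) = -2.236. df = 19, critical t = ±1.729. Reject H₀.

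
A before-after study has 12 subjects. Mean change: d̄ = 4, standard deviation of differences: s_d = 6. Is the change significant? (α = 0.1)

t = d̄/(s_d/√n) = 4/(6/√12) = 2.309. df = 11, critical t = ±1.796. Reject H₀.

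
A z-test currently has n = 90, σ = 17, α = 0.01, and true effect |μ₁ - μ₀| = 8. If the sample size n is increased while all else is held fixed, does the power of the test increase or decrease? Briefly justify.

Power increases: a larger n shrinks the standard error σ/√n, moving the sampling distribution under H₁ further from the critical value.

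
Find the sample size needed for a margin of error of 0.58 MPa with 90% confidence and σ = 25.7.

n = (z*σ/E)² = (1.645×25.7/0.58)² = 5313.03 → n = 5314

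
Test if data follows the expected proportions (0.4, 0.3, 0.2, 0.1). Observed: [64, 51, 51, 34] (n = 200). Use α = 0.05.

Expected: [80.0, 60.0, 40.0, 20.0]. χ² = 17.375. df = 3, critical = 7.815. Reject H₀.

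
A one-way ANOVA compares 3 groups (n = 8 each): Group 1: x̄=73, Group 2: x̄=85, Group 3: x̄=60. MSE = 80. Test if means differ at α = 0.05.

Grand mean = 72.67. SS_between = 2501.33, MS_between = 1250.67. F = 15.633, F_crit ≈ 3.467. Reject H₀.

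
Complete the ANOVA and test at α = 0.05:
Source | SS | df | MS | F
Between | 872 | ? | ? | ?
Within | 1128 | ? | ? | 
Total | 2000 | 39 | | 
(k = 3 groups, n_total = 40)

df_between = 2, df_within = 37. MS_between = 436.0, MS_within = 30.49. F = 14.301, F_crit ≈ 3.252. Reject H₀.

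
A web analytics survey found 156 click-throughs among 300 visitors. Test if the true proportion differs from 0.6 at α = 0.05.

p̂ = 0.52, p₀ = 0.6. z = (p̂ - p₀)/√(p₀(1-p₀)/n) = -2.828. Critical: ±1.96. Reject H₀.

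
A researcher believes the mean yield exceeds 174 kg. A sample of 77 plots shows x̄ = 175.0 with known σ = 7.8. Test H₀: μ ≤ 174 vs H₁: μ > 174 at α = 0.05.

z = 1.125. Critical value: 1.645. Fail to reject H₀.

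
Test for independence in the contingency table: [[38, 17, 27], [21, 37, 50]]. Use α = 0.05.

χ² = 15.916. df = 2, critical = 5.991. Reject H₀. Variables are dependent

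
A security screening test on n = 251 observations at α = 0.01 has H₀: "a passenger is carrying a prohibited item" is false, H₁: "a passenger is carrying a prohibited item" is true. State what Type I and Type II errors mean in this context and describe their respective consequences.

Type I (false positive): concluding that a passenger is carrying a prohibited item when it is not — detaining an innocent passenger — delay and inconvenience. Type II (false negative): failing to conclude that a passenger is carrying a prohibited item when it is — letting a prohibited item through — security breach. Which is costlier depends on domain priorities and is a judgement call rather than a statistical fact.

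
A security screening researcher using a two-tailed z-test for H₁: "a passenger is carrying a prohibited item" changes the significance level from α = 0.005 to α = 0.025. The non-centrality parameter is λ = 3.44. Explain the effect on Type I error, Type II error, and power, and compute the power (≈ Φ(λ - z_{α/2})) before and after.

Increasing α from 0.005 to 0.025:
• Type I error rate increases (α is the Type I rate by definition).
• Critical value moves from z_{α/2} = 2.807 to 2.241, so power = Φ(λ - z_{α/2}) goes from Φ(3.44 - 2.807) = 0.737 to Φ(3.44 - 2.241) = 0.885.
• Type II error rate β = 1 - power therefore decreases (0.263 → 0.115).
Appropriate when false negatives are costly — here, letting a prohibited item through — security breach.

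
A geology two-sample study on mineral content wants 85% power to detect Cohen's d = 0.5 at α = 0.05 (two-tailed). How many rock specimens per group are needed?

z_{α/2} = 1.96, z_β = Φ⁻¹(0.85) = 1.036. For medium effect (d = 0.5): n per group = 2(z_{α/2} + z_β)²/d² = 2(1.96 + 1.036)²/0.5² = 71.8 → 72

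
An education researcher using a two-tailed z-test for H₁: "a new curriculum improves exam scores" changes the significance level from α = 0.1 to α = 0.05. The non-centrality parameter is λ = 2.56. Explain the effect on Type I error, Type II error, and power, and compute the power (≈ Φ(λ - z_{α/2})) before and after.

Decreasing α from 0.1 to 0.05:
• Type I error rate decreases (α is the Type I rate by definition).
• Critical value moves from z_{α/2} = 1.645 to 1.96, so power = Φ(λ - z_{α/2}) goes from Φ(2.56 - 1.645) = 0.82 to Φ(2.56 - 1.96) = 0.726.
• Type II error rate β = 1 - power therefore increases (0.18 → 0.274).
Appropriate when false positives are costly — here, adopting a curriculum that gives no real benefit — disruption for nothing.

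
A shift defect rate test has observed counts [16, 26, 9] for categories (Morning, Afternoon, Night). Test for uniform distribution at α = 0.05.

Expected = 17 each. χ² = Σ(O-E)²/E = 8.588. df = 2, critical value = 5.991. Reject H₀.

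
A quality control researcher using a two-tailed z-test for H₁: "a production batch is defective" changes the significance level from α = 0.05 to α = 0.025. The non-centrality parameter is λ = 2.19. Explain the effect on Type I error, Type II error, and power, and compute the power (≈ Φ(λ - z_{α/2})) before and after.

Decreasing α from 0.05 to 0.025:
• Type I error rate decreases (α is the Type I rate by definition).
• Critical value moves from z_{α/2} = 1.96 to 2.241, so power = Φ(λ - z_{α/2}) goes from Φ(2.19 - 1.96) = 0.591 to Φ(2.19 - 2.241) = 0.48.
• Type II error rate β = 1 - power therefore increases (0.409 → 0.52).
Appropriate when false positives are costly — here, scrapping a good batch — wasted material and cost for no reason.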